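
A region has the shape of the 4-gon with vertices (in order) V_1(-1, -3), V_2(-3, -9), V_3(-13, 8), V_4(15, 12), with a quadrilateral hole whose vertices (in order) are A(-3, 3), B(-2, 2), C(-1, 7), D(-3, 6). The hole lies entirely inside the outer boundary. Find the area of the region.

219

Outer boundary:
Apply the surveyor's formula: 2A = Σ (x_i·y_{i+1} − x_{i+1}·y_i), indices taken mod 4.
Cross-terms: 0, -141, -276, -33  ⇒  Σ = -450
Area = |Σ|/2 = 225.
Hole:
Σ = (0) + (-12) + (15) + (9) = 12
Area = |Σ|/2 = 6.
Net area = 225 − 6 = 219.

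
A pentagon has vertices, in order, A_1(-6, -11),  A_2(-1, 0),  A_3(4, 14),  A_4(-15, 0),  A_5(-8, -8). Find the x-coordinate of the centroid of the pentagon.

Apply the shoelace formula. First the cross-terms c_i = x_i·y_{i+1} − x_{i+1}·y_i:
  -11, -14, 210, 120, 40  ⇒  2A = 345, A = 172.5.
Then Σ (x_i + x_{i+1})·c_i = -5595, so x̄ = -5595 / (6·172.5) = -373/69.

-373/69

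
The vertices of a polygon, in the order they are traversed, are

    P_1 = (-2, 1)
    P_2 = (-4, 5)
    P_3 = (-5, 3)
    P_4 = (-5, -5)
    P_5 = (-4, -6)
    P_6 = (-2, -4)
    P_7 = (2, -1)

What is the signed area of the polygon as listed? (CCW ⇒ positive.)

Apply the surveyor's formula: 2A = Σ (x_i·y_{i+1} − x_{i+1}·y_i), indices taken mod 7.
Σ = (-6) + (13) + (40) + (10) + (4) + (10) + (0) = 71
Signed area = Σ/2 = 35.5 (positive ⇒ counter-clockwise traversal).

35.5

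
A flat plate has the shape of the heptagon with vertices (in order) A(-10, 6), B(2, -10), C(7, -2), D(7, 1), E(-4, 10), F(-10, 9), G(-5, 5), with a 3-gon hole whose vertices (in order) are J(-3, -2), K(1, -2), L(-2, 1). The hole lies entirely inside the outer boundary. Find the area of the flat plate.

158

Outer boundary:
Cross-terms: 88, 66, 21, 74, 64, -5, 20  ⇒  Σ = 328
Area = |Σ|/2 = 164.
Hole:
Apply the surveyor's formula: 2A = Σ (x_i·y_{i+1} − x_{i+1}·y_i), indices taken mod 3.
Cross-terms: 8, -3, 7  ⇒  Σ = 12
Area = |Σ|/2 = 6.
Net area = 164 − 6 = 158.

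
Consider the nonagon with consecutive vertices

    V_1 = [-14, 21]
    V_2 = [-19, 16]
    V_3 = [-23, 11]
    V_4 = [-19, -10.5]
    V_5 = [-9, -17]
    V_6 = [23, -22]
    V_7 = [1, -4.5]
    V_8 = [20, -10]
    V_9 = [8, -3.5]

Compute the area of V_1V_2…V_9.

864.75

Σ = (175) + (159) + (450.5) + (228.5) + (589) + (-81.5) + (80) + (10) + (119) = 1729.5
Area = |Σ|/2 = 864.75.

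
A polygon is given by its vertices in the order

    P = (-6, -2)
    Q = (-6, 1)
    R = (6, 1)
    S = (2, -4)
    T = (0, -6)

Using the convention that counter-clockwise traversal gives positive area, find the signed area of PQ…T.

Apply the surveyor's formula: 2A = Σ (x_i·y_{i+1} − x_{i+1}·y_i), indices taken mod 5.
P→Q: (-6)(1) − (-6)(-2) = -18
Q→R: (-6)(1) − (6)(1) = -12
R→S: (6)(-4) − (2)(1) = -26
S→T: (2)(-6) − (0)(-4) = -12
T→P: (0)(-2) − (-6)(-6) = -36
Σ = -104
Signed area = Σ/2 = -52 (negative ⇒ clockwise traversal).

-52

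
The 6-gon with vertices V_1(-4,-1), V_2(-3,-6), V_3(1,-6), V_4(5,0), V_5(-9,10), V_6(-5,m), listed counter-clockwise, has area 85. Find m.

The doubled signed area Σ (x_i y_{i+1} − x_{i+1} y_i) is linear in m.
With m=0 it equals 180; the coefficient of m is -5 (from the two edges through V_6).
So -5·m + 180 = 2·85 = 170 ⇒ m = 2.

2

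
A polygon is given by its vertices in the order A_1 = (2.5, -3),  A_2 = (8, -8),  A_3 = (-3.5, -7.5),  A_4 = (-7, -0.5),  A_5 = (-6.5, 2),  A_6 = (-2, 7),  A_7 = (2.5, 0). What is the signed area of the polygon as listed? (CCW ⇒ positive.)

-109.25

Apply the surveyor's formula: 2A = Σ (x_i·y_{i+1} − x_{i+1}·y_i), indices taken mod 7.
A_1→A_2: (2.5)(-8) − (8)(-3) = 4
A_2→A_3: (8)(-7.5) − (-3.5)(-8) = -88
A_3→A_4: (-3.5)(-0.5) − (-7)(-7.5) = -50.75
A_4→A_5: (-7)(2) − (-6.5)(-0.5) = -17.25
A_5→A_6: (-6.5)(7) − (-2)(2) = -41.5
A_6→A_7: (-2)(0) − (2.5)(7) = -17.5
A_7→A_1: (2.5)(-3) − (2.5)(0) = -7.5
Σ = -218.5
Signed area = Σ/2 = -109.25 (negative ⇒ clockwise traversal).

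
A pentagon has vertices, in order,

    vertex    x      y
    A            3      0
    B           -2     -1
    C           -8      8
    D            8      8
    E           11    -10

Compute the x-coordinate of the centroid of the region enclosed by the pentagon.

845/293

Apply the shoelace formula. First the cross-terms c_i = x_i·y_{i+1} − x_{i+1}·y_i:
  -3, -24, -128, -168, 30  ⇒  2A = -293, A = -146.5.
Then Σ (x_i + x_{i+1})·c_i = -2535, so x̄ = -2535 / (6·(-146.5)) = 845/293.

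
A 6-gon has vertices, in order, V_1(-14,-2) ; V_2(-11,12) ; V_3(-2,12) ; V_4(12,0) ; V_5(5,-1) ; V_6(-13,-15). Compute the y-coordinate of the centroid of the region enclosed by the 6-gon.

76/99

Apply the shoelace formula. First the cross-terms c_i = x_i·y_{i+1} − x_{i+1}·y_i:
  -190, -108, -144, -12, -88, -184  ⇒  2A = -726, A = -363.
Then Σ (y_i + y_{i+1})·c_i = -1672, so ȳ = -1672 / (6·(-363)) = 76/99.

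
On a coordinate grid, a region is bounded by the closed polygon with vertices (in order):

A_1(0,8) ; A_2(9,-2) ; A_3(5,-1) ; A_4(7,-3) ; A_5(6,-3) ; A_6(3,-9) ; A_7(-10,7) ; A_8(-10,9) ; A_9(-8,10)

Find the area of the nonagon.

Σ = (-72) + (1) + (-8) + (-3) + (-45) + (-69) + (-20) + (-28) + (-64) = -308
Area = |Σ|/2 = 154.

154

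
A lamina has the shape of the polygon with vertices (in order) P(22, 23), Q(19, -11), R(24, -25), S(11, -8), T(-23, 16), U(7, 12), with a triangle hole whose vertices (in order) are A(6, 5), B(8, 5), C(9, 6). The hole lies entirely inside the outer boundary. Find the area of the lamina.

652

Outer boundary:
Apply Gauss's area formula: 2A = Σ (x_i·y_{i+1} − x_{i+1}·y_i), indices taken mod 6.
Cross-terms: -679, -211, 83, -8, -388, -103  ⇒  Σ = -1306
Area = |Σ|/2 = 653.
Hole:
Apply Gauss's area formula: 2A = Σ (x_i·y_{i+1} − x_{i+1}·y_i), indices taken mod 3.
Σ = (-10) + (3) + (9) = 2
Area = |Σ|/2 = 1.
Net area = 653 − 1 = 652.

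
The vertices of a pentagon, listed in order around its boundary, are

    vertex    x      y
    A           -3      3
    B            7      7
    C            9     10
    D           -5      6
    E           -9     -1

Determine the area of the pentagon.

A→B: (-3)(7) − (7)(3) = -42
B→C: (7)(10) − (9)(7) = 7
C→D: (9)(6) − (-5)(10) = 104
D→E: (-5)(-1) − (-9)(6) = 59
E→A: (-9)(3) − (-3)(-1) = -30
Σ = 98
Area = |Σ|/2 = 49.

49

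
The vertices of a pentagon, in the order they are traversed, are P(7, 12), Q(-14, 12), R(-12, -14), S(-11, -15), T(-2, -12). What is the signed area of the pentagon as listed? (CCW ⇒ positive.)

Apply the shoelace formula: 2A = Σ (x_i·y_{i+1} − x_{i+1}·y_i), indices taken mod 5.
Σ = (252) + (340) + (26) + (102) + (60) = 780
Signed area = Σ/2 = 390 (positive ⇒ counter-clockwise traversal).

390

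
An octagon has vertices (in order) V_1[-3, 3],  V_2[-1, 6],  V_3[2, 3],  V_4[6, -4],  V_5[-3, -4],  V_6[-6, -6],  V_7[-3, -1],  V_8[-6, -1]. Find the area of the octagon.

67

Apply the surveyor's formula: 2A = Σ (x_i·y_{i+1} − x_{i+1}·y_i), indices taken mod 8.
Σ = (-15) + (-15) + (-26) + (-36) + (-6) + (-12) + (-3) + (-21) = -134
Area = |Σ|/2 = 67.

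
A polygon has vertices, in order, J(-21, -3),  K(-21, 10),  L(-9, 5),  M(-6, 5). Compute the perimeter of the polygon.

46

|JK| = √((0)² + (13)²) = √169 = 13
|KL| = √((12)² + (-5)²) = √169 = 13
|LM| = √((3)² + (0)²) = √9 = 3
|MJ| = √((-15)² + (-8)²) = √289 = 17
Perimeter = 13 + 13 + 3 + 17 = 46.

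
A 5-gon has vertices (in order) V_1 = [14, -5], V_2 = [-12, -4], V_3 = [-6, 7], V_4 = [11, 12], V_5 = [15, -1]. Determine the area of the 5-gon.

Apply Gauss's area formula: 2A = Σ (x_i·y_{i+1} − x_{i+1}·y_i), indices taken mod 5.
Σ = (-116) + (-108) + (-149) + (-191) + (-61) = -625
Area = |Σ|/2 = 312.5.

312.5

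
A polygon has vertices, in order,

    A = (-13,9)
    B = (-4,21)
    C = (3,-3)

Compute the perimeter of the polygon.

60

|AB| = √((9)² + (12)²) = √225 = 15
|BC| = √((7)² + (-24)²) = √625 = 25
|CA| = √((-16)² + (12)²) = √400 = 20
Perimeter = 15 + 25 + 20 = 60.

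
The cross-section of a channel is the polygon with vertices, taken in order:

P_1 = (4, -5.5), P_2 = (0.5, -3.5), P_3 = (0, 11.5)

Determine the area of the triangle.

25.75

Apply the surveyor's formula: 2A = Σ (x_i·y_{i+1} − x_{i+1}·y_i), indices taken mod 3.
Cross-terms: -11.25, 5.75, -46  ⇒  Σ = -51.5
Area = |Σ|/2 = 25.75.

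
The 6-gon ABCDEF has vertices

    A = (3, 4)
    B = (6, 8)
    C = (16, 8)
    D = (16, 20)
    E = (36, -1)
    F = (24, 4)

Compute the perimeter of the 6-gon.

90

|AB| = √((3)² + (4)²) = √25 = 5
|BC| = √((10)² + (0)²) = √100 = 10
|CD| = √((0)² + (12)²) = √144 = 12
|DE| = √((20)² + (-21)²) = √841 = 29
|EF| = √((-12)² + (5)²) = √169 = 13
|FA| = √((-21)² + (0)²) = √441 = 21
Perimeter = 5 + 10 + 12 + 29 + 13 + 21 = 90.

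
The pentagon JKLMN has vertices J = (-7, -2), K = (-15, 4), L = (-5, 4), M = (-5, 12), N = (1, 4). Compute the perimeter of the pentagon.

48

|JK| = √((-8)² + (6)²) = √100 = 10
|KL| = √((10)² + (0)²) = √100 = 10
|LM| = √((0)² + (8)²) = √64 = 8
|MN| = √((6)² + (-8)²) = √100 = 10
|NJ| = √((-8)² + (-6)²) = √100 = 10
Perimeter = 10 + 10 + 8 + 10 + 10 = 48.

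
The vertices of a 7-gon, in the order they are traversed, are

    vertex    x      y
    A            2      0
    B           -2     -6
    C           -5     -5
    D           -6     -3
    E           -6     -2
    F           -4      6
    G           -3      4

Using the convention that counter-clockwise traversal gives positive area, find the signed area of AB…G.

-51.5

Apply the shoelace formula: 2A = Σ (x_i·y_{i+1} − x_{i+1}·y_i), indices taken mod 7.
Σ = (-12) + (-20) + (-15) + (-6) + (-44) + (2) + (-8) = -103
Signed area = Σ/2 = -51.5 (negative ⇒ clockwise traversal).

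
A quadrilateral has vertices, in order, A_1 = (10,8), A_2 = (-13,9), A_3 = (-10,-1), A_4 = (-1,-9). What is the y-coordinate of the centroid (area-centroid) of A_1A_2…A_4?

175/78

Apply the shoelace formula. First the cross-terms c_i = x_i·y_{i+1} − x_{i+1}·y_i:
  194, 103, 89, 82  ⇒  2A = 468, A = 234.
Then Σ (y_i + y_{i+1})·c_i = 3150, so ȳ = 3150 / (6·234) = 175/78.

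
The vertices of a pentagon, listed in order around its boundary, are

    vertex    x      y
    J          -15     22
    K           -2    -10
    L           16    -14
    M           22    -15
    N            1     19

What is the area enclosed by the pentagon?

Apply the shoelace (surveyor's) formula: 2A = Σ (x_i·y_{i+1} − x_{i+1}·y_i), indices taken mod 5.
Cross-terms: 194, 188, 68, 433, 307  ⇒  Σ = 1190
Area = |Σ|/2 = 595.

595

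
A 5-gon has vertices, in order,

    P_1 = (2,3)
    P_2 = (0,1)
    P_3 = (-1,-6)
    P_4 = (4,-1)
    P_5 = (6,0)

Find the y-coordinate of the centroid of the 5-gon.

-31/39

Apply the shoelace formula. First the cross-terms c_i = x_i·y_{i+1} − x_{i+1}·y_i:
  2, 1, 25, 6, 18  ⇒  2A = 52, A = 26.
Then Σ (y_i + y_{i+1})·c_i = -124, so ȳ = -124 / (6·26) = -31/39.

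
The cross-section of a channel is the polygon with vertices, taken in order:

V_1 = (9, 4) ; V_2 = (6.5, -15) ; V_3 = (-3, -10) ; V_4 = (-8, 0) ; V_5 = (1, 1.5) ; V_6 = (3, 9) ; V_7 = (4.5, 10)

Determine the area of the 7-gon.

Apply the surveyor's formula: 2A = Σ (x_i·y_{i+1} − x_{i+1}·y_i), indices taken mod 7.
Σ = (-161) + (-110) + (-80) + (-12) + (4.5) + (-10.5) + (-72) = -441
Area = |Σ|/2 = 220.5.

220.5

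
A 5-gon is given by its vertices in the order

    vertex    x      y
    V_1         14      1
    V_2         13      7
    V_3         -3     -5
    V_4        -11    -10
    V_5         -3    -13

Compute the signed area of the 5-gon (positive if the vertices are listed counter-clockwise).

Cross-terms: 85, -44, -25, 113, 179  ⇒  Σ = 308
Signed area = Σ/2 = 154 (positive ⇒ counter-clockwise traversal).

154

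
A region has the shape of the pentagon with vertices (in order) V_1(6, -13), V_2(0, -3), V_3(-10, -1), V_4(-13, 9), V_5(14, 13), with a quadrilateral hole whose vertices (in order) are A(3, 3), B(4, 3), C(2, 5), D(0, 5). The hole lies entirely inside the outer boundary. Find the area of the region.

Outer boundary:
Σ = (-18) + (-30) + (-103) + (-295) + (-260) = -706
Area = |Σ|/2 = 353.
Hole:
Apply the shoelace formula: 2A = Σ (x_i·y_{i+1} − x_{i+1}·y_i), indices taken mod 4.
Σ = (-3) + (14) + (10) + (-15) = 6
Area = |Σ|/2 = 3.
Net area = 353 − 3 = 350.

350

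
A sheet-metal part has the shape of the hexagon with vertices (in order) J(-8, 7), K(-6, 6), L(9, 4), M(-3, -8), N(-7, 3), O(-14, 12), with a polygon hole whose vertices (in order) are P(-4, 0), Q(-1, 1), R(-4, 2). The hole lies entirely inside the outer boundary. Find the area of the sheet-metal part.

123.5

Outer boundary:
Apply the shoelace (surveyor's) formula: 2A = Σ (x_i·y_{i+1} − x_{i+1}·y_i), indices taken mod 6.
J→K: (-8)(6) − (-6)(7) = -6
K→L: (-6)(4) − (9)(6) = -78
L→M: (9)(-8) − (-3)(4) = -60
M→N: (-3)(3) − (-7)(-8) = -65
N→O: (-7)(12) − (-14)(3) = -42
O→J: (-14)(7) − (-8)(12) = -2
Σ = -253
Area = |Σ|/2 = 126.5.
Hole:
Apply the shoelace formula: 2A = Σ (x_i·y_{i+1} − x_{i+1}·y_i), indices taken mod 3.
Σ = (-4) + (2) + (8) = 6
Area = |Σ|/2 = 3.
Net area = 126.5 − 3 = 123.5.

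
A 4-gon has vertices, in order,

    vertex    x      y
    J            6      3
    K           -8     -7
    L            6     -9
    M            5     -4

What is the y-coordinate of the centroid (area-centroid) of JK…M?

-172/39

Apply Gauss's area formula. First the cross-terms c_i = x_i·y_{i+1} − x_{i+1}·y_i:
  -18, 114, 21, 39  ⇒  2A = 156, A = 78.
Then Σ (y_i + y_{i+1})·c_i = -2064, so ȳ = -2064 / (6·78) = -172/39.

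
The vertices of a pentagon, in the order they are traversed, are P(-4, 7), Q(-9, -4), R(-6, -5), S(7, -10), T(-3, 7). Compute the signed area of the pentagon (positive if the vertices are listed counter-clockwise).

110.5

Σ = (79) + (21) + (95) + (19) + (7) = 221
Signed area = Σ/2 = 110.5 (positive ⇒ counter-clockwise traversal).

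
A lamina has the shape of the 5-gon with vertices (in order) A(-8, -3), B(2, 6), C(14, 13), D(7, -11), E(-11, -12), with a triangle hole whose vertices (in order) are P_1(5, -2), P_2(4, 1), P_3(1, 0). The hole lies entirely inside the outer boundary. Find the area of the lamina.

Outer boundary:
Apply the shoelace formula: 2A = Σ (x_i·y_{i+1} − x_{i+1}·y_i), indices taken mod 5.
A→B: (-8)(6) − (2)(-3) = -42
B→C: (2)(13) − (14)(6) = -58
C→D: (14)(-11) − (7)(13) = -245
D→E: (7)(-12) − (-11)(-11) = -205
E→A: (-11)(-3) − (-8)(-12) = -63
Σ = -613
Area = |Σ|/2 = 306.5.
Hole:
Apply Gauss's area formula: 2A = Σ (x_i·y_{i+1} − x_{i+1}·y_i), indices taken mod 3.
P_1→P_2: (5)(1) − (4)(-2) = 13
P_2→P_3: (4)(0) − (1)(1) = -1
P_3→P_1: (1)(-2) − (5)(0) = -2
Σ = 10
Area = |Σ|/2 = 5.
Net area = 306.5 − 5 = 301.5.

301.5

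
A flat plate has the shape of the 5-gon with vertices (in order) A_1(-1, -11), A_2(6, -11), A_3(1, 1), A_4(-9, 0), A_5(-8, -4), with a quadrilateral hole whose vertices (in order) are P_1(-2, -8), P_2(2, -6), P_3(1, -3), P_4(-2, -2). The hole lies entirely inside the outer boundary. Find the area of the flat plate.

95.5

Outer boundary:
Apply Gauss's area formula: 2A = Σ (x_i·y_{i+1} − x_{i+1}·y_i), indices taken mod 5.
A_1→A_2: (-1)(-11) − (6)(-11) = 77
A_2→A_3: (6)(1) − (1)(-11) = 17
A_3→A_4: (1)(0) − (-9)(1) = 9
A_4→A_5: (-9)(-4) − (-8)(0) = 36
A_5→A_1: (-8)(-11) − (-1)(-4) = 84
Σ = 223
Area = |Σ|/2 = 111.5.
Hole:
Apply the shoelace formula: 2A = Σ (x_i·y_{i+1} − x_{i+1}·y_i), indices taken mod 4.
Cross-terms: 28, 0, -8, 12  ⇒  Σ = 32
Area = |Σ|/2 = 16.
Net area = 111.5 − 16 = 95.5.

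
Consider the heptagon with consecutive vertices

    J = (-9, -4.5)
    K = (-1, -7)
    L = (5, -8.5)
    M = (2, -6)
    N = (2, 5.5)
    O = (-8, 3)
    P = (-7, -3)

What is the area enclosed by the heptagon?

Apply the shoelace (surveyor's) formula: 2A = Σ (x_i·y_{i+1} − x_{i+1}·y_i), indices taken mod 7.
J→K: (-9)(-7) − (-1)(-4.5) = 58.5
K→L: (-1)(-8.5) − (5)(-7) = 43.5
L→M: (5)(-6) − (2)(-8.5) = -13
M→N: (2)(5.5) − (2)(-6) = 23
N→O: (2)(3) − (-8)(5.5) = 50
O→P: (-8)(-3) − (-7)(3) = 45
P→J: (-7)(-4.5) − (-9)(-3) = 4.5
Σ = 211.5
Area = |Σ|/2 = 105.75.

105.75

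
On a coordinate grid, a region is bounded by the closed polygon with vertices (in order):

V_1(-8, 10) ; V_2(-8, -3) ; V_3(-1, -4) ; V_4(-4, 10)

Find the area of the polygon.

73.5

Σ = (104) + (29) + (-26) + (40) = 147
Area = |Σ|/2 = 73.5.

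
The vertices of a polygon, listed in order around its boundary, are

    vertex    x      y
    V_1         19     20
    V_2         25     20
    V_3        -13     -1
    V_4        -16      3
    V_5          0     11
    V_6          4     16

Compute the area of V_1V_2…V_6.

192

Σ = (-120) + (235) + (-55) + (-176) + (-44) + (-224) = -384
Area = |Σ|/2 = 192.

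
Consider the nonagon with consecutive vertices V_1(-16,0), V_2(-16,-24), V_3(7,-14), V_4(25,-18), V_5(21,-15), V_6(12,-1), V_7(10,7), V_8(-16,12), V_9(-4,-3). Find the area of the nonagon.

Apply the surveyor's formula: 2A = Σ (x_i·y_{i+1} − x_{i+1}·y_i), indices taken mod 9.
Cross-terms: 384, 392, 224, 3, 159, 94, 232, 96, -48  ⇒  Σ = 1536
Area = |Σ|/2 = 768.

768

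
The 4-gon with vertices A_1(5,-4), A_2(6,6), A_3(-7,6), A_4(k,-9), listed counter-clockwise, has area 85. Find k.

The doubled signed area Σ (x_i y_{i+1} − x_{i+1} y_i) is linear in k.
With k=0 it equals 240; the coefficient of k is -10 (from the two edges through A_4).
So -10·k + 240 = 2·85 = 170 ⇒ k = 7.

7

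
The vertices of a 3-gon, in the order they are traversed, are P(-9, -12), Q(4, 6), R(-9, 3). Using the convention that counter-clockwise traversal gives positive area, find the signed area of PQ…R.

Apply the shoelace (surveyor's) formula: 2A = Σ (x_i·y_{i+1} − x_{i+1}·y_i), indices taken mod 3.
P→Q: (-9)(6) − (4)(-12) = -6
Q→R: (4)(3) − (-9)(6) = 66
R→P: (-9)(-12) − (-9)(3) = 135
Σ = 195
Signed area = Σ/2 = 97.5 (positive ⇒ counter-clockwise traversal).

97.5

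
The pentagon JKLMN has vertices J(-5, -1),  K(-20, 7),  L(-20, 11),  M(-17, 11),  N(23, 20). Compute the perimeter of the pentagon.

|JK| = √((-15)² + (8)²) = √289 = 17
|KL| = √((0)² + (4)²) = √16 = 4
|LM| = √((3)² + (0)²) = √9 = 3
|MN| = √((40)² + (9)²) = √1681 = 41
|NJ| = √((-28)² + (-21)²) = √1225 = 35
Perimeter = 17 + 4 + 3 + 41 + 35 = 100.

100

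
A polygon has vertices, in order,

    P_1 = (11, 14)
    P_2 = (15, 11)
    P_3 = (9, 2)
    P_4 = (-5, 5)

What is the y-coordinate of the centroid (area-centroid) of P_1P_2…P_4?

Apply the shoelace (surveyor's) formula. First the cross-terms c_i = x_i·y_{i+1} − x_{i+1}·y_i:
  -89, -69, 55, -125  ⇒  2A = -228, A = -114.
Then Σ (y_i + y_{i+1})·c_i = -5112, so ȳ = -5112 / (6·(-114)) = 142/19.

142/19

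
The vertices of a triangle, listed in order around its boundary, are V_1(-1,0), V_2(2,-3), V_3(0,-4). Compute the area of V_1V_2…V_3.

4.5

Apply Gauss's area formula: 2A = Σ (x_i·y_{i+1} − x_{i+1}·y_i), indices taken mod 3.
Σ = (3) + (-8) + (-4) = -9
Area = |Σ|/2 = 4.5.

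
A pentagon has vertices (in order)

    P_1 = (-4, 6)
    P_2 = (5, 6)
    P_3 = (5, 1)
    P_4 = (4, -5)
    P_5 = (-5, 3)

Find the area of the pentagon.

69.5

Apply Gauss's area formula: 2A = Σ (x_i·y_{i+1} − x_{i+1}·y_i), indices taken mod 5.
Cross-terms: -54, -25, -29, -13, -18  ⇒  Σ = -139
Area = |Σ|/2 = 69.5.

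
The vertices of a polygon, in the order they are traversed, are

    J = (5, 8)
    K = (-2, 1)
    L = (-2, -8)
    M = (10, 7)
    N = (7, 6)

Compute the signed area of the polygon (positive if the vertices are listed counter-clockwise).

71

Σ = (21) + (18) + (66) + (11) + (26) = 142
Signed area = Σ/2 = 71 (positive ⇒ counter-clockwise traversal).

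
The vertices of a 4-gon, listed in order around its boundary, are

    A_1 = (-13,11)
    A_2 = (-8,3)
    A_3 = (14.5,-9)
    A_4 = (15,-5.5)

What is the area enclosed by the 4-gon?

113.125

Cross-terms: 49, 28.5, 55.25, 93.5  ⇒  Σ = 226.25
Area = |Σ|/2 = 113.125.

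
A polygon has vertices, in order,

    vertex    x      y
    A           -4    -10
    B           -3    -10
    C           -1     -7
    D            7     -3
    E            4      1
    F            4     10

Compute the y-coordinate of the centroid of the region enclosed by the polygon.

-1.4296875

Apply the shoelace formula. First the cross-terms c_i = x_i·y_{i+1} − x_{i+1}·y_i:
  10, 11, 52, 19, 36, 0  ⇒  2A = 128, A = 64.
Then Σ (y_i + y_{i+1})·c_i = -549, so ȳ = -549 / (6·64) = -1.4296875.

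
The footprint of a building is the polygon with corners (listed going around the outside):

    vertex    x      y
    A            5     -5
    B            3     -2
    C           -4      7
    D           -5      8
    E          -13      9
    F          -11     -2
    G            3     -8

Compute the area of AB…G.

Cross-terms: 5, 13, 3, 59, 125, 94, 25  ⇒  Σ = 324
Area = |Σ|/2 = 162.

162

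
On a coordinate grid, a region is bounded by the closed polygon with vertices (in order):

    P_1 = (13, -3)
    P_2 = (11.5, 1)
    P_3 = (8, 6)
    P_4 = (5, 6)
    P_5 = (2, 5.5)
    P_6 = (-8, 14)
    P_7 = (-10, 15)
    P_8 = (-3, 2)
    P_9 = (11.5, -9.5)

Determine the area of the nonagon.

176.75

Σ = (47.5) + (61) + (18) + (15.5) + (72) + (20) + (25) + (5.5) + (89) = 353.5
Area = |Σ|/2 = 176.75.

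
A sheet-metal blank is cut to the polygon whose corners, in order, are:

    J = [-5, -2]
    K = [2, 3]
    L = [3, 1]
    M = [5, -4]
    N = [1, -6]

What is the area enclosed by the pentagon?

46.5

Σ = (-11) + (-7) + (-17) + (-26) + (-32) = -93
Area = |Σ|/2 = 46.5.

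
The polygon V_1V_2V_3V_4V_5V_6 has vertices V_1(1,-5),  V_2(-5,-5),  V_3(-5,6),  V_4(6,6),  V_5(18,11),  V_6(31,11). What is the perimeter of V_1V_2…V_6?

88

|V_1V_2| = √((-6)² + (0)²) = √36 = 6
|V_2V_3| = √((0)² + (11)²) = √121 = 11
|V_3V_4| = √((11)² + (0)²) = √121 = 11
|V_4V_5| = √((12)² + (5)²) = √169 = 13
|V_5V_6| = √((13)² + (0)²) = √169 = 13
|V_6V_1| = √((-30)² + (-16)²) = √1156 = 34
Perimeter = 6 + 11 + 11 + 13 + 13 + 34 = 88.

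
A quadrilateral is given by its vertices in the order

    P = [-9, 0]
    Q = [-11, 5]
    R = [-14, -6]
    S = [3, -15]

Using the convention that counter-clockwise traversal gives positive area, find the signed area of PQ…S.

Apply Gauss's area formula: 2A = Σ (x_i·y_{i+1} − x_{i+1}·y_i), indices taken mod 4.
Σ = (-45) + (136) + (228) + (-135) = 184
Signed area = Σ/2 = 92 (positive ⇒ counter-clockwise traversal).

92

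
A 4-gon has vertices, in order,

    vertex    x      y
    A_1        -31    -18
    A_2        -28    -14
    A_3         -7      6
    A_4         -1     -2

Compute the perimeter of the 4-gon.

78

|A_1A_2| = √((3)² + (4)²) = √25 = 5
|A_2A_3| = √((21)² + (20)²) = √841 = 29
|A_3A_4| = √((6)² + (-8)²) = √100 = 10
|A_4A_1| = √((-30)² + (-16)²) = √1156 = 34
Perimeter = 5 + 29 + 10 + 34 = 78.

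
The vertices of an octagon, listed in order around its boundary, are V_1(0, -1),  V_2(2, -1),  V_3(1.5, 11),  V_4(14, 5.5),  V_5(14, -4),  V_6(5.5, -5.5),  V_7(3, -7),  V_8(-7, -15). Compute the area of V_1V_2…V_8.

V_1→V_2: (0)(-1) − (2)(-1) = 2
V_2→V_3: (2)(11) − (1.5)(-1) = 23.5
V_3→V_4: (1.5)(5.5) − (14)(11) = -145.75
V_4→V_5: (14)(-4) − (14)(5.5) = -133
V_5→V_6: (14)(-5.5) − (5.5)(-4) = -55
V_6→V_7: (5.5)(-7) − (3)(-5.5) = -22
V_7→V_8: (3)(-15) − (-7)(-7) = -94
V_8→V_1: (-7)(-1) − (0)(-15) = 7
Σ = -417.25
Area = |Σ|/2 = 208.625.

208.625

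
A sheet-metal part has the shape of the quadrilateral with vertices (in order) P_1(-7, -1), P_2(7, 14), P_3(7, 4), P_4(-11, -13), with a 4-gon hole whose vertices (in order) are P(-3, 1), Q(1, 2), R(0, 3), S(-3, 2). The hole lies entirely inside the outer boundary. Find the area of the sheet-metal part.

140

Outer boundary:
Apply the shoelace formula: 2A = Σ (x_i·y_{i+1} − x_{i+1}·y_i), indices taken mod 4.
Cross-terms: -91, -70, -47, -80  ⇒  Σ = -288
Area = |Σ|/2 = 144.
Hole:
Apply Gauss's area formula: 2A = Σ (x_i·y_{i+1} − x_{i+1}·y_i), indices taken mod 4.
Σ = (-7) + (3) + (9) + (3) = 8
Area = |Σ|/2 = 4.
Net area = 144 − 4 = 140.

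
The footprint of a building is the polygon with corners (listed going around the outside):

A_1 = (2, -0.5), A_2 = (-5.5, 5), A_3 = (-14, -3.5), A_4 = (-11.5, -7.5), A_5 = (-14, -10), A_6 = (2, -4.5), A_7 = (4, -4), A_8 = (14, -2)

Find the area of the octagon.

154.625

Σ = (7.25) + (89.25) + (64.75) + (10) + (83) + (10) + (48) + (-3) = 309.25
Area = |Σ|/2 = 154.625.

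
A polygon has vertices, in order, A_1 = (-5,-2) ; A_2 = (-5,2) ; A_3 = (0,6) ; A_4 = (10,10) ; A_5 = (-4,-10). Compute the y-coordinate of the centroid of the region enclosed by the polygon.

58/53

Apply Gauss's area formula. First the cross-terms c_i = x_i·y_{i+1} − x_{i+1}·y_i:
  -20, -30, -60, -60, -42  ⇒  2A = -212, A = -106.
Then Σ (y_i + y_{i+1})·c_i = -696, so ȳ = -696 / (6·(-106)) = 58/53.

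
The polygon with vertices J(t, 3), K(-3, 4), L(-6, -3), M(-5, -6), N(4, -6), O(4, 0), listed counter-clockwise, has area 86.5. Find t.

Write out the shoelace sum; only the two edges meeting at J involve t:
2·Area = [(4·3 − t·0) + (t·4 − (-3)·3)] + 132
       = 4·t + 153 = 173
⇒ t = 5.

5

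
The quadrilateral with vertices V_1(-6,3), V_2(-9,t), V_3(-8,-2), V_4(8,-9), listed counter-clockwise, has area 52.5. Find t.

The doubled signed area Σ (x_i y_{i+1} − x_{i+1} y_i) is linear in t.
With t=0 it equals 103; the coefficient of t is 2 (from the two edges through V_2).
So 2·t + 103 = 2·52.5 = 105 ⇒ t = 1.

1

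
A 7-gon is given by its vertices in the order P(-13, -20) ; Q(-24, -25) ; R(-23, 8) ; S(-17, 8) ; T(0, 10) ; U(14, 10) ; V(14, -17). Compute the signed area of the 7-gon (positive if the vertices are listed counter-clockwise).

Apply the shoelace (surveyor's) formula: 2A = Σ (x_i·y_{i+1} − x_{i+1}·y_i), indices taken mod 7.
P→Q: (-13)(-25) − (-24)(-20) = -155
Q→R: (-24)(8) − (-23)(-25) = -767
R→S: (-23)(8) − (-17)(8) = -48
S→T: (-17)(10) − (0)(8) = -170
T→U: (0)(10) − (14)(10) = -140
U→V: (14)(-17) − (14)(10) = -378
V→P: (14)(-20) − (-13)(-17) = -501
Σ = -2159
Signed area = Σ/2 = -1079.5 (negative ⇒ clockwise traversal).

-1079.5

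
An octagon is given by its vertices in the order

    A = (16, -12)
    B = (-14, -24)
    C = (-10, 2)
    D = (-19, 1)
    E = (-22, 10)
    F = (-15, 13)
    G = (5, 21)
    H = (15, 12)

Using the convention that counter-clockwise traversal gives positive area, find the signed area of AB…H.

Apply the shoelace (surveyor's) formula: 2A = Σ (x_i·y_{i+1} − x_{i+1}·y_i), indices taken mod 8.
Σ = (-552) + (-268) + (28) + (-168) + (-136) + (-380) + (-255) + (-372) = -2103
Signed area = Σ/2 = -1051.5 (negative ⇒ clockwise traversal).

-1051.5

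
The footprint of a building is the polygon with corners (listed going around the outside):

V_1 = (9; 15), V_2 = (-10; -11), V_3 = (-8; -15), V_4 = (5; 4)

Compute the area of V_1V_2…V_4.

97.5

Apply the shoelace formula: 2A = Σ (x_i·y_{i+1} − x_{i+1}·y_i), indices taken mod 4.
V_1→V_2: (9)(-11) − (-10)(15) = 51
V_2→V_3: (-10)(-15) − (-8)(-11) = 62
V_3→V_4: (-8)(4) − (5)(-15) = 43
V_4→V_1: (5)(15) − (9)(4) = 39
Σ = 195
Area = |Σ|/2 = 97.5.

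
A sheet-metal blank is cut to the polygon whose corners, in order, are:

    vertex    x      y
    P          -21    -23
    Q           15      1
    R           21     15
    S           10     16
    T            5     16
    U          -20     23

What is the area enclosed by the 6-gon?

1086

Apply Gauss's area formula: 2A = Σ (x_i·y_{i+1} − x_{i+1}·y_i), indices taken mod 6.
Σ = (324) + (204) + (186) + (80) + (435) + (943) = 2172
Area = |Σ|/2 = 1086.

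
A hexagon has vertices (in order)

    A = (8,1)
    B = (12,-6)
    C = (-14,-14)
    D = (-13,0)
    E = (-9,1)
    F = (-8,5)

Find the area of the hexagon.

296

Σ = (-60) + (-252) + (-182) + (-13) + (-37) + (-48) = -592
Area = |Σ|/2 = 296.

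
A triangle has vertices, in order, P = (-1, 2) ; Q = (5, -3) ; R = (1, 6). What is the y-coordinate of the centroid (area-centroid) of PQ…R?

Apply the shoelace (surveyor's) formula. First the cross-terms c_i = x_i·y_{i+1} − x_{i+1}·y_i:
  -7, 33, 8  ⇒  2A = 34, A = 17.
Then Σ (y_i + y_{i+1})·c_i = 170, so ȳ = 170 / (6·17) = 5/3.

5/3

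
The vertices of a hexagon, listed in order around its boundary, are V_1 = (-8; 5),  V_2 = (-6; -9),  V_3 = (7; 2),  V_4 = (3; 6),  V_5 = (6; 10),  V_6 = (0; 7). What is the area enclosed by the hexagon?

140.5

Apply the shoelace formula: 2A = Σ (x_i·y_{i+1} − x_{i+1}·y_i), indices taken mod 6.
Σ = (102) + (51) + (36) + (-6) + (42) + (56) = 281
Area = |Σ|/2 = 140.5.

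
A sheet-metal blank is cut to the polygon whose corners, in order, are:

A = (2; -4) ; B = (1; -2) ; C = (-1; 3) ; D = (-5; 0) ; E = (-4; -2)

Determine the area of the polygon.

Σ = (0) + (1) + (15) + (10) + (20) = 46
Area = |Σ|/2 = 23.

23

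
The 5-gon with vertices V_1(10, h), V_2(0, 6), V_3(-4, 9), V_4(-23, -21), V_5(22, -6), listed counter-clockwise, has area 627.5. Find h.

10

Write out the shoelace sum; only the two edges meeting at V_1 involve h:
2·Area = [(22·h − 10·(-6)) + (10·6 − 0·h)] + 915
       = 22·h + 1035 = 1255
⇒ h = 10.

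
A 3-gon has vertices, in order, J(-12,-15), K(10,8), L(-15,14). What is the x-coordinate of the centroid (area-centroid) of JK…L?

Apply Gauss's area formula. First the cross-terms c_i = x_i·y_{i+1} − x_{i+1}·y_i:
  54, 260, 393  ⇒  2A = 707, A = 353.5.
Then Σ (x_i + x_{i+1})·c_i = -12019, so x̄ = -12019 / (6·353.5) = -17/3.

-17/3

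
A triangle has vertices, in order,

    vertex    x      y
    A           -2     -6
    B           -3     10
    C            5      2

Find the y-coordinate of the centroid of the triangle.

2

Apply the shoelace (surveyor's) formula. First the cross-terms c_i = x_i·y_{i+1} − x_{i+1}·y_i:
  -38, -56, -26  ⇒  2A = -120, A = -60.
Then Σ (y_i + y_{i+1})·c_i = -720, so ȳ = -720 / (6·(-60)) = 2.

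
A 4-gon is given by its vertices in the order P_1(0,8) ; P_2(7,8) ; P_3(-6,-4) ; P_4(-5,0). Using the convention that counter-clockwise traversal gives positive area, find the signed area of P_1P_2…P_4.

-48

Apply the surveyor's formula: 2A = Σ (x_i·y_{i+1} − x_{i+1}·y_i), indices taken mod 4.
Σ = (-56) + (20) + (-20) + (-40) = -96
Signed area = Σ/2 = -48 (negative ⇒ clockwise traversal).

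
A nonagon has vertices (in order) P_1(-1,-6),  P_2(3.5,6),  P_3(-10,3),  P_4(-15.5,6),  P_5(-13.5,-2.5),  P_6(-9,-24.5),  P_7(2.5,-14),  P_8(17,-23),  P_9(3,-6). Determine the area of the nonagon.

405.375

Apply the shoelace formula: 2A = Σ (x_i·y_{i+1} − x_{i+1}·y_i), indices taken mod 9.
Σ = (15) + (70.5) + (-13.5) + (119.75) + (308.25) + (187.25) + (180.5) + (-33) + (-24) = 810.75
Area = |Σ|/2 = 405.375.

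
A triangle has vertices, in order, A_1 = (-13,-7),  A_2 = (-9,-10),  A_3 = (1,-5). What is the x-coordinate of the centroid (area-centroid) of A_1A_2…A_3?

Apply the surveyor's formula. First the cross-terms c_i = x_i·y_{i+1} − x_{i+1}·y_i:
  67, 55, -72  ⇒  2A = 50, A = 25.
Then Σ (x_i + x_{i+1})·c_i = -1050, so x̄ = -1050 / (6·25) = -7.

-7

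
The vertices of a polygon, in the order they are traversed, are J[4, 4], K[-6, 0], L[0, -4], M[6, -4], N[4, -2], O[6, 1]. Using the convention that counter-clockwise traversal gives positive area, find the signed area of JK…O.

56

Apply the shoelace formula: 2A = Σ (x_i·y_{i+1} − x_{i+1}·y_i), indices taken mod 6.
Σ = (24) + (24) + (24) + (4) + (16) + (20) = 112
Signed area = Σ/2 = 56 (positive ⇒ counter-clockwise traversal).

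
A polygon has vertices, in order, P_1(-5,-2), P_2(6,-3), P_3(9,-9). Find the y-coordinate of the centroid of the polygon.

-14/3

Apply the shoelace formula. First the cross-terms c_i = x_i·y_{i+1} − x_{i+1}·y_i:
  27, -27, -63  ⇒  2A = -63, A = -31.5.
Then Σ (y_i + y_{i+1})·c_i = 882, so ȳ = 882 / (6·(-31.5)) = -14/3.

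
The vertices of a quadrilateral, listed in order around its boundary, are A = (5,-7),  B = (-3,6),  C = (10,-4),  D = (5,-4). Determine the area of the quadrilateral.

37

Apply the shoelace formula: 2A = Σ (x_i·y_{i+1} − x_{i+1}·y_i), indices taken mod 4.
Σ = (9) + (-48) + (-20) + (-15) = -74
Area = |Σ|/2 = 37.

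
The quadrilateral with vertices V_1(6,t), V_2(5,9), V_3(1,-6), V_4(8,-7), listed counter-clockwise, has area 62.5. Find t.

The doubled signed area Σ (x_i y_{i+1} − x_{i+1} y_i) is linear in t.
With t=0 it equals 98; the coefficient of t is 3 (from the two edges through V_1).
So 3·t + 98 = 2·62.5 = 125 ⇒ t = 9.

9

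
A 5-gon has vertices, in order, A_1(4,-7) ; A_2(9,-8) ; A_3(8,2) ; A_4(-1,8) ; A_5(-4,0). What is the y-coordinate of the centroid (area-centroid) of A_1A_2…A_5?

-79/239

Apply the shoelace (surveyor's) formula. First the cross-terms c_i = x_i·y_{i+1} − x_{i+1}·y_i:
  31, 82, 66, 32, 28  ⇒  2A = 239, A = 119.5.
Then Σ (y_i + y_{i+1})·c_i = -237, so ȳ = -237 / (6·119.5) = -79/239.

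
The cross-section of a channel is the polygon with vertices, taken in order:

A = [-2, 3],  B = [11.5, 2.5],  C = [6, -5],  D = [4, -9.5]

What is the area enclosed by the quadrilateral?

Apply the shoelace formula: 2A = Σ (x_i·y_{i+1} − x_{i+1}·y_i), indices taken mod 4.
Σ = (-39.5) + (-72.5) + (-37) + (-7) = -156
Area = |Σ|/2 = 78.

78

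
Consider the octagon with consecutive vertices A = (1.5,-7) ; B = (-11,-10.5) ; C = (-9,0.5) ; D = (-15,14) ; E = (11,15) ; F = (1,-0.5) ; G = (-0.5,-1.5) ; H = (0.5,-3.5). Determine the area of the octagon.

Apply the surveyor's formula: 2A = Σ (x_i·y_{i+1} − x_{i+1}·y_i), indices taken mod 8.
Σ = (-92.75) + (-100) + (-118.5) + (-379) + (-20.5) + (-1.75) + (2.5) + (1.75) = -708.25
Area = |Σ|/2 = 354.125.

354.125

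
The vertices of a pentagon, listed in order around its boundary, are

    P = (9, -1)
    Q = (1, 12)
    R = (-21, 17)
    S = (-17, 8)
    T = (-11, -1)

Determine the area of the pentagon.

Apply the shoelace (surveyor's) formula: 2A = Σ (x_i·y_{i+1} − x_{i+1}·y_i), indices taken mod 5.
Cross-terms: 109, 269, 121, 105, 20  ⇒  Σ = 624
Area = |Σ|/2 = 312.

312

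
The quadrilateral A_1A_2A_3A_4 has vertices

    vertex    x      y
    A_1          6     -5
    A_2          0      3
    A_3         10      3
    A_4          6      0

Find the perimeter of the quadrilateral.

|A_1A_2| = √((-6)² + (8)²) = √100 = 10
|A_2A_3| = √((10)² + (0)²) = √100 = 10
|A_3A_4| = √((-4)² + (-3)²) = √25 = 5
|A_4A_1| = √((0)² + (-5)²) = √25 = 5
Perimeter = 10 + 10 + 5 + 5 = 30.

30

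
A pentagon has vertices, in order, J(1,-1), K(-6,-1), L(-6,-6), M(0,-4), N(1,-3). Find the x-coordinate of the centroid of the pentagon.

-461/159

Apply the surveyor's formula. First the cross-terms c_i = x_i·y_{i+1} − x_{i+1}·y_i:
  -7, 30, 24, 4, 2  ⇒  2A = 53, A = 26.5.
Then Σ (x_i + x_{i+1})·c_i = -461, so x̄ = -461 / (6·26.5) = -461/159.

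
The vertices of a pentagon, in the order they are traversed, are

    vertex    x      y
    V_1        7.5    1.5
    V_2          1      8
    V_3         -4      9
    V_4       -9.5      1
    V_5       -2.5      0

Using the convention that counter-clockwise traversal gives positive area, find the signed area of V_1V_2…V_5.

Σ = (58.5) + (41) + (81.5) + (2.5) + (-3.75) = 179.75
Signed area = Σ/2 = 89.875 (positive ⇒ counter-clockwise traversal).

89.875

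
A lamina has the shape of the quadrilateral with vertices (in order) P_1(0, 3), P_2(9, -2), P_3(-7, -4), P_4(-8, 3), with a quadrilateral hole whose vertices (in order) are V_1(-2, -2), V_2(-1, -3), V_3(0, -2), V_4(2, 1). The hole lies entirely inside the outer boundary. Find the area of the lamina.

73

Outer boundary:
Σ = (-27) + (-50) + (-53) + (-24) = -154
Area = |Σ|/2 = 77.
Hole:
Apply the surveyor's formula: 2A = Σ (x_i·y_{i+1} − x_{i+1}·y_i), indices taken mod 4.
Σ = (4) + (2) + (4) + (-2) = 8
Area = |Σ|/2 = 4.
Net area = 77 − 4 = 73.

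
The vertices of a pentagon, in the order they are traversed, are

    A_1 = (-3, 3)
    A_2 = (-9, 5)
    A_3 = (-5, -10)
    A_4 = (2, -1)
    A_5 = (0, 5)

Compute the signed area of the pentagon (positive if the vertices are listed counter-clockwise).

Apply the shoelace formula: 2A = Σ (x_i·y_{i+1} − x_{i+1}·y_i), indices taken mod 5.
Cross-terms: 12, 115, 25, 10, 15  ⇒  Σ = 177
Signed area = Σ/2 = 88.5 (positive ⇒ counter-clockwise traversal).

88.5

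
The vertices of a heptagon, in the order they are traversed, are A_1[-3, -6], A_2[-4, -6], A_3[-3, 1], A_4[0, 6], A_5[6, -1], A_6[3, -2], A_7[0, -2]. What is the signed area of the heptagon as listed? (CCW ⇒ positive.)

Apply the shoelace formula: 2A = Σ (x_i·y_{i+1} − x_{i+1}·y_i), indices taken mod 7.
Cross-terms: -6, -22, -18, -36, -9, -6, -6  ⇒  Σ = -103
Signed area = Σ/2 = -51.5 (negative ⇒ clockwise traversal).

-51.5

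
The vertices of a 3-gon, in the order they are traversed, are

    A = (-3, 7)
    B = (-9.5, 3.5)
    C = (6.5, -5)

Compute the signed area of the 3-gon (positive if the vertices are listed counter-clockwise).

Σ = (56) + (24.75) + (30.5) = 111.25
Signed area = Σ/2 = 55.625 (positive ⇒ counter-clockwise traversal).

55.625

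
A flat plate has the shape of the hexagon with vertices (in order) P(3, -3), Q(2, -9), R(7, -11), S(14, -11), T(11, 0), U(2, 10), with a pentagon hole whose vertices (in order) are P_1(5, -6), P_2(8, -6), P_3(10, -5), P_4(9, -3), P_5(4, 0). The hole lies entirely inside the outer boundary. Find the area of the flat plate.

125.5

Outer boundary:
P→Q: (3)(-9) − (2)(-3) = -21
Q→R: (2)(-11) − (7)(-9) = 41
R→S: (7)(-11) − (14)(-11) = 77
S→T: (14)(0) − (11)(-11) = 121
T→U: (11)(10) − (2)(0) = 110
U→P: (2)(-3) − (3)(10) = -36
Σ = 292
Area = |Σ|/2 = 146.
Hole:
Apply the shoelace (surveyor's) formula: 2A = Σ (x_i·y_{i+1} − x_{i+1}·y_i), indices taken mod 5.
Cross-terms: 18, 20, 15, 12, -24  ⇒  Σ = 41
Area = |Σ|/2 = 20.5.
Net area = 146 − 20.5 = 125.5.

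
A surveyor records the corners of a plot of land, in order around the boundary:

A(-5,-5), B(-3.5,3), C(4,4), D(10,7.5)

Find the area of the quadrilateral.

40.5

Cross-terms: -32.5, -26, -10, -12.5  ⇒  Σ = -81
Area = |Σ|/2 = 40.5.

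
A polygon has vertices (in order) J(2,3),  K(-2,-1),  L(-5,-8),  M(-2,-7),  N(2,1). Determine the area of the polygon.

25

Apply Gauss's area formula: 2A = Σ (x_i·y_{i+1} − x_{i+1}·y_i), indices taken mod 5.
Σ = (4) + (11) + (19) + (12) + (4) = 50
Area = |Σ|/2 = 25.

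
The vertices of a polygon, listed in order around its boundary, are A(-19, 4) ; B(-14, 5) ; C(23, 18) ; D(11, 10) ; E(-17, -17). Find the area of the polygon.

391

Apply the shoelace formula: 2A = Σ (x_i·y_{i+1} − x_{i+1}·y_i), indices taken mod 5.
Σ = (-39) + (-367) + (32) + (-17) + (-391) = -782
Area = |Σ|/2 = 391.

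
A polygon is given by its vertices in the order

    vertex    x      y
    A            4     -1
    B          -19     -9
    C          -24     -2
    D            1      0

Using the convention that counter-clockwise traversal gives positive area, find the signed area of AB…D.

Apply Gauss's area formula: 2A = Σ (x_i·y_{i+1} − x_{i+1}·y_i), indices taken mod 4.
Cross-terms: -55, -178, 2, -1  ⇒  Σ = -232
Signed area = Σ/2 = -116 (negative ⇒ clockwise traversal).

-116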